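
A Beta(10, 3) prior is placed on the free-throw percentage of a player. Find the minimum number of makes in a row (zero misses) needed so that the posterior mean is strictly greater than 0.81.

k = 3

After k makes and 0 misses the posterior is Beta(10+k, 3), with mean (10+k)/(10+3+k).
Set (10+k)/(13+k) > 0.81 and solve: k > (0.81·13 − 10)/(1 − 0.81) = 2.789.
The smallest integer exceeding 2.789 is 3.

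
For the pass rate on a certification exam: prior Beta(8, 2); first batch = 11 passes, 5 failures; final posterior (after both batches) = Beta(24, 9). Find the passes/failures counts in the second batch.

5 passes and 2 failures

Because Beta–binomial updating is additive in the counts, the combined data contributed (α_post−α_prior, β_post−β_prior) successes and failures.
Total across both batches: 24−8=16 passes, 9−2=7 failures.
Subtract the first batch: 16−11=5 passes and 7−5=2 failures.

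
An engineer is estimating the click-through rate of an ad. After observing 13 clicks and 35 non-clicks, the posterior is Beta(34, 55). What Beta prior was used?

Under Beta–binomial conjugacy the posterior parameters are (α+s, β+f).
Subtract the data counts: 34−13=21, 55−35=20.

Beta(21, 20)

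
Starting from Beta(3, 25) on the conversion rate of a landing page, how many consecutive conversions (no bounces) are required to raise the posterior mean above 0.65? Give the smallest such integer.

k = 44

After k conversions and 0 bounces the posterior is Beta(3+k, 25), with mean (3+k)/(3+25+k).
Set (3+k)/(28+k) > 0.65 and solve: k > (0.65·28 − 3)/(1 − 0.65) = 43.429.
The smallest integer exceeding 43.429 is 44.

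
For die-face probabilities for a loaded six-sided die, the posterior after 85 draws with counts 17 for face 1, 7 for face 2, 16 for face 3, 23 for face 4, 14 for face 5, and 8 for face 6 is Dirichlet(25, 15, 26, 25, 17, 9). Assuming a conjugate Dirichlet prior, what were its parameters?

For a Dirichlet(α) prior with multinomial counts c, the posterior is Dirichlet(α + c) componentwise.
Subtract each count from the matching posterior parameter: 25−17=8, 15−7=8, 26−16=10, 25−23=2, 17−14=3, 9−8=1.

Dirichlet(8, 8, 10, 2, 3, 1)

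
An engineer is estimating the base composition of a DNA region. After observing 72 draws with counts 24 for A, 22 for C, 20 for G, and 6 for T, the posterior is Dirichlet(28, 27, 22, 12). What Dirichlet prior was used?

For a Dirichlet(α) prior with multinomial counts c, the posterior is Dirichlet(α + c) componentwise.
Subtract each count from the matching posterior parameter: 28−24=4, 27−22=5, 22−20=2, 12−6=6.

Dirichlet(4, 5, 2, 6)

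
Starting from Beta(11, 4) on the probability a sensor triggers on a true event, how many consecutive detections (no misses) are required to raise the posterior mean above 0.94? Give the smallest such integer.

After k detections and 0 misses the posterior is Beta(11+k, 4), with mean (11+k)/(11+4+k).
Set (11+k)/(15+k) > 0.94 and solve: k > (0.94·15 − 11)/(1 − 0.94) = 51.667.
The smallest integer exceeding 51.667 is 52.

k = 52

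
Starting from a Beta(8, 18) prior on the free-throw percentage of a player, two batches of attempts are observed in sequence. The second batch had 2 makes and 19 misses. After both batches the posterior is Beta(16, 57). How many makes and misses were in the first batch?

Sequential conjugate updates are equivalent to a single update on the pooled data, so total successes = posterior α − prior α and total failures = posterior β − prior β.
Total across both batches: 16−8=8 makes, 57−18=39 misses.
Subtract the second batch: 8−2=6 makes and 39−19=20 misses.

6 makes and 20 misses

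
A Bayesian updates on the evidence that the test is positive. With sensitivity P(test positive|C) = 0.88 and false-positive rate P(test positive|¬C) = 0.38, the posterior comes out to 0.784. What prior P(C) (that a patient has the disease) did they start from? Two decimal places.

In odds form, posterior odds = prior odds × likelihood ratio, so prior odds = posterior odds ÷ LR.
Posterior odds = 0.784/(1−0.784) = 3.6296. LR = 0.88/0.38 = 2.3158.
Prior odds = 3.6296/2.3158 = 1.5673, so P(C) = 1.5673/(1+1.5673) ≈ 0.61.

P(C) = 0.61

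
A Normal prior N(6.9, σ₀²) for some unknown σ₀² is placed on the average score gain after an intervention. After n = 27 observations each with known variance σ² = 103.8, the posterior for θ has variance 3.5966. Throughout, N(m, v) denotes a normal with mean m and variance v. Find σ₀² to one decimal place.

σ₀² = 55.8

For the Normal–Normal model with known σ², precisions add: τ_n = τ₀ + n/σ².
So 1/σ₀² = 1/3.5966 − 27/103.8 = 0.278040 − 0.260116 = 0.017924.
Hence σ₀² = 1/0.017924 ≈ 55.8.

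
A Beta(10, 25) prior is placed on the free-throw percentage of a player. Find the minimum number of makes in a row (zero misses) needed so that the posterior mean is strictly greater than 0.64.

After k makes and 0 misses the posterior is Beta(10+k, 25), with mean (10+k)/(10+25+k).
Set (10+k)/(35+k) > 0.64 and solve: k > (0.64·35 − 10)/(1 − 0.64) = 34.444.
The smallest integer exceeding 34.444 is 35.

k = 35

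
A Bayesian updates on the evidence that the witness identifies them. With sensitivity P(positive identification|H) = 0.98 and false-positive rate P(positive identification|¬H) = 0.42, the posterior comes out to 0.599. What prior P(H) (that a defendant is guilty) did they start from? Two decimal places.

In odds form, posterior odds = prior odds × likelihood ratio, so prior odds = posterior odds ÷ LR.
Posterior odds = 0.599/(1−0.599) = 1.4938. LR = 0.98/0.42 = 2.3333.
Prior odds = 1.4938/2.3333 = 0.6402, so P(H) = 0.6402/(1+0.6402) ≈ 0.39.

P(H) = 0.39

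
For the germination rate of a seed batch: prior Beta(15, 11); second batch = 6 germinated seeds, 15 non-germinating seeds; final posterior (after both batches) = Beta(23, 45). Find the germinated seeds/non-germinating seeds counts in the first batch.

2 germinated seeds and 19 non-germinating seeds

Because Beta–binomial updating is additive in the counts, the combined data contributed (α_post−α_prior, β_post−β_prior) successes and failures.
Total across both batches: 23−15=8 germinated seeds, 45−11=34 non-germinating seeds.
Subtract the second batch: 8−6=2 germinated seeds and 34−15=19 non-germinating seeds.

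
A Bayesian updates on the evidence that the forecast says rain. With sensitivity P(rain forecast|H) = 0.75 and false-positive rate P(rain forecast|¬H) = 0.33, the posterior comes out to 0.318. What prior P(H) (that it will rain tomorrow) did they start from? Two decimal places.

Bayes' rule in odds form gives O(H|E) = O(H)·[P(E|H)/P(E|¬H)], hence O(H) = O(H|E)/LR.
Posterior odds = 0.318/(1−0.318) = 0.4663. LR = 0.75/0.33 = 2.2727.
Prior odds = 0.4663/2.2727 = 0.2052, so P(H) = 0.2052/(1+0.2052) ≈ 0.17.

P(H) = 0.17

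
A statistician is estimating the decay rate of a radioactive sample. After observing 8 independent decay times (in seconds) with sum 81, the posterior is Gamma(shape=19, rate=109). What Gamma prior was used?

Gamma(shape=11, rate=28)

Gamma–exponential conjugacy: posterior shape = α + n, posterior rate = β + Σtᵢ.
So α = 19 − 8 = 11 and β = 109 − 81 = 28.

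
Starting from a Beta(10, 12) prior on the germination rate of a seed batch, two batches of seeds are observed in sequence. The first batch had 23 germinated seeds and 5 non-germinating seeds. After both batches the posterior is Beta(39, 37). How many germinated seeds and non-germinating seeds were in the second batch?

Because Beta–binomial updating is additive in the counts, the combined data contributed (α_post−α_prior, β_post−β_prior) successes and failures.
Total across both batches: 39−10=29 germinated seeds, 37−12=25 non-germinating seeds.
Subtract the first batch: 29−23=6 germinated seeds and 25−5=20 non-germinating seeds.

6 germinated seeds and 20 non-germinating seeds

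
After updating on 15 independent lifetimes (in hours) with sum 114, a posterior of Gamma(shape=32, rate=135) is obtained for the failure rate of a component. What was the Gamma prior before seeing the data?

Gamma(shape=17, rate=21)

For an exponential likelihood with a Gamma(α, β) prior on the rate, n observations with total T give posterior Gamma(α+n, β+T).
So α = 32 − 15 = 17 and β = 135 − 114 = 21.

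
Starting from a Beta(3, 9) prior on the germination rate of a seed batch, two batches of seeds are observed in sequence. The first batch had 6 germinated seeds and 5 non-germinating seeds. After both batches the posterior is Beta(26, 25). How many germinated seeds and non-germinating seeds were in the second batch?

17 germinated seeds and 11 non-germinating seeds

Because Beta–binomial updating is additive in the counts, the combined data contributed (α_post−α_prior, β_post−β_prior) successes and failures.
Total across both batches: 26−3=23 germinated seeds, 25−9=16 non-germinating seeds.
Subtract the first batch: 23−6=17 germinated seeds and 16−5=11 non-germinating seeds.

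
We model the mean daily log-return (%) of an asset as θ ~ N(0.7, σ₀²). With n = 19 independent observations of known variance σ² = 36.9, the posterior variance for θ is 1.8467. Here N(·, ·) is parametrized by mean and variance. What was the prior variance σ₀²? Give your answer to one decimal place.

Posterior precision equals prior precision plus data precision: 1/σ_n² = 1/σ₀² + n/σ².
So 1/σ₀² = 1/1.8467 − 19/36.9 = 0.541506 − 0.514905 = 0.026601.
Hence σ₀² = 1/0.026601 ≈ 37.6.

σ₀² = 37.6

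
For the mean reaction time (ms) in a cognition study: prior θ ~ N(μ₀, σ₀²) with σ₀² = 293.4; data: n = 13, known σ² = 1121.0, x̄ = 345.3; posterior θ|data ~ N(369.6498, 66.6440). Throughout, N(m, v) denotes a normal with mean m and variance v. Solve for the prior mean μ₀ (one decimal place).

The posterior mean is a precision-weighted average: μ_n = (τ₀μ₀ + τ_data·x̄)/(τ₀+τ_data), with τ₀=1/σ₀² and τ_data=n/σ².
Here τ₀ = 1/293.4 = 0.003408 and τ_data = 13/1121.0 = 0.011597, so τ_n = 0.015005.
Rearranging for μ₀: μ₀ = (μ_n·τ_n − τ_data·x̄)/τ₀ = (369.6498·0.015005 − 0.011597·345.3) / 0.003408 = 1.542151/0.003408 ≈ 452.5.

μ₀ = 452.5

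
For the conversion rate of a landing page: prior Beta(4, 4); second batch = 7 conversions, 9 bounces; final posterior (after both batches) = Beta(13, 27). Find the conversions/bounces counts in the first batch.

Sequential conjugate updates are equivalent to a single update on the pooled data, so total successes = posterior α − prior α and total failures = posterior β − prior β.
Total across both batches: 13−4=9 conversions, 27−4=23 bounces.
Subtract the second batch: 9−7=2 conversions and 23−9=14 bounces.

2 conversions and 14 bounces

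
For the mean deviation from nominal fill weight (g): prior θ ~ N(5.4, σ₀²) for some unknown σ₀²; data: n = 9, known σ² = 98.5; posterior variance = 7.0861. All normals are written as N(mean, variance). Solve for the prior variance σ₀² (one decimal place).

σ₀² = 20.1

Posterior precision equals prior precision plus data precision: 1/σ_n² = 1/σ₀² + n/σ².
So 1/σ₀² = 1/7.0861 − 9/98.5 = 0.141121 − 0.091371 = 0.049750.
Hence σ₀² = 1/0.049750 ≈ 20.1.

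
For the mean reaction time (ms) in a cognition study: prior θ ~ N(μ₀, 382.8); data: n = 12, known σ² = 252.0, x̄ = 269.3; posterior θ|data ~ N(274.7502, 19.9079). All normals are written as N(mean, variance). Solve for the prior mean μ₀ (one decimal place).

With known observation variance, the Normal–Normal posterior has precision τ_n = τ₀ + n/σ² and mean μ_n = (τ₀μ₀ + (n/σ²)x̄)/τ_n.
Here τ₀ = 1/382.8 = 0.002612 and τ_data = 12/252.0 = 0.047619, so τ_n = 0.050231.
Rearranging for μ₀: μ₀ = (μ_n·τ_n − τ_data·x̄)/τ₀ = (274.7502·0.050231 − 0.047619·269.3) / 0.002612 = 0.977181/0.002612 ≈ 374.1.

μ₀ = 374.1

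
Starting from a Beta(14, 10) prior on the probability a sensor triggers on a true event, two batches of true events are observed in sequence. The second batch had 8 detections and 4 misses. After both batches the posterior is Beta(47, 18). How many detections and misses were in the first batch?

25 detections and 4 misses

Sequential conjugate updates are equivalent to a single update on the pooled data, so total successes = posterior α − prior α and total failures = posterior β − prior β.
Total across both batches: 47−14=33 detections, 18−10=8 misses.
Subtract the second batch: 33−8=25 detections and 8−4=4 misses.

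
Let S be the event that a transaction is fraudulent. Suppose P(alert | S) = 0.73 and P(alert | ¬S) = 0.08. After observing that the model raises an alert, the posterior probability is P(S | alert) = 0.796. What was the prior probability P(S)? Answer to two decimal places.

In odds form, posterior odds = prior odds × likelihood ratio, so prior odds = posterior odds ÷ LR.
Posterior odds = 0.796/(1−0.796) = 3.9020. LR = 0.73/0.08 = 9.1250.
Prior odds = 3.9020/9.1250 = 0.4276, so P(S) = 0.4276/(1+0.4276) ≈ 0.30.

P(S) = 0.30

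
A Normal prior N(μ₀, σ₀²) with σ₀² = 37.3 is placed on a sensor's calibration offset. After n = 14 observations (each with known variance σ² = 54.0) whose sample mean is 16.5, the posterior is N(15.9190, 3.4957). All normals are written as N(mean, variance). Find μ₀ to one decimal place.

The posterior mean is a precision-weighted average: μ_n = (τ₀μ₀ + τ_data·x̄)/(τ₀+τ_data), with τ₀=1/σ₀² and τ_data=n/σ².
Here τ₀ = 1/37.3 = 0.026810 and τ_data = 14/54.0 = 0.259259, so τ_n = 0.286069.
Rearranging for μ₀: μ₀ = (μ_n·τ_n − τ_data·x̄)/τ₀ = (15.9190·0.286069 − 0.259259·16.5) / 0.026810 = 0.276159/0.026810 ≈ 10.3.

μ₀ = 10.3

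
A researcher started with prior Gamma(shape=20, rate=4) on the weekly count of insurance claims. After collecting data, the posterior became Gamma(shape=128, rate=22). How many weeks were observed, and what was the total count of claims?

Gamma–Poisson conjugacy: posterior shape = α + Σxᵢ, posterior rate = β + n.
Matching: Σxᵢ = 128 − 20 = 108 and n = 22 − 4 = 18.

n = 18 weeks with total 108 claims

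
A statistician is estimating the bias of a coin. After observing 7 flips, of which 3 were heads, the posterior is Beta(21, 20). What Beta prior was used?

Beta is conjugate to the binomial likelihood: posterior = Beta(a+s, b+f).
Subtract the data counts: 21−3=18, 20−4=16.

Beta(18, 16)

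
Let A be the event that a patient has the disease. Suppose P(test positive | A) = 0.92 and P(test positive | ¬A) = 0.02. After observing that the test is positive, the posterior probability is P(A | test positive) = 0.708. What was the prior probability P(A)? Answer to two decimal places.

P(A) = 0.05

Bayes' rule in odds form gives O(A|E) = O(A)·[P(E|A)/P(E|¬A)], hence O(A) = O(A|E)/LR.
Posterior odds = 0.708/(1−0.708) = 2.4247. LR = 0.92/0.02 = 46.0000.
Prior odds = 2.4247/46.0000 = 0.0527, so P(A) = 0.0527/(1+0.0527) ≈ 0.05.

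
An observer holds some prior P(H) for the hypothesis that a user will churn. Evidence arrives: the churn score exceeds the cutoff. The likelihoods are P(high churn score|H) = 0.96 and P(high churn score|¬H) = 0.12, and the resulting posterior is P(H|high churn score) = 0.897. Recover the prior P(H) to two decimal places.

P(H) = 0.52

In odds form, posterior odds = prior odds × likelihood ratio, so prior odds = posterior odds ÷ LR.
Posterior odds = 0.897/(1−0.897) = 8.7087. LR = 0.96/0.12 = 8.0000.
Prior odds = 8.7087/8.0000 = 1.0886, so P(H) = 1.0886/(1+1.0886) ≈ 0.52.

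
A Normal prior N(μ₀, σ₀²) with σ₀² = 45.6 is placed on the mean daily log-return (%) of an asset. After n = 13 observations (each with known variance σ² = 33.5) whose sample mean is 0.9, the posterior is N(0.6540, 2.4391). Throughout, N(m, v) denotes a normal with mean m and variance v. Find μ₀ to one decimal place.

With known observation variance, the Normal–Normal posterior has precision τ_n = τ₀ + n/σ² and mean μ_n = (τ₀μ₀ + (n/σ²)x̄)/τ_n.
Here τ₀ = 1/45.6 = 0.021930 and τ_data = 13/33.5 = 0.388060, so τ_n = 0.409990.
Rearranging for μ₀: μ₀ = (μ_n·τ_n − τ_data·x̄)/τ₀ = (0.6540·0.409990 − 0.388060·0.9) / 0.021930 = -0.081121/0.021930 ≈ -3.7.

μ₀ = -3.7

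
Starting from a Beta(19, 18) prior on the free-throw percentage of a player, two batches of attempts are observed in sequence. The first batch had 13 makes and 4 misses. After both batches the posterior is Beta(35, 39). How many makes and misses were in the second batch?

3 makes and 17 misses

Sequential conjugate updates are equivalent to a single update on the pooled data, so total successes = posterior α − prior α and total failures = posterior β − prior β.
Total across both batches: 35−19=16 makes, 39−18=21 misses.
Subtract the first batch: 16−13=3 makes and 21−4=17 misses.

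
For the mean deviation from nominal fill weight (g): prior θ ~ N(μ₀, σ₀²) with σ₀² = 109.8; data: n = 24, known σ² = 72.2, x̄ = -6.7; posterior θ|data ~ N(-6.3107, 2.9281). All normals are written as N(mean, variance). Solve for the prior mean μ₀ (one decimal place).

With known observation variance, the Normal–Normal posterior has precision τ_n = τ₀ + n/σ² and mean μ_n = (τ₀μ₀ + (n/σ²)x̄)/τ_n.
Here τ₀ = 1/109.8 = 0.009107 and τ_data = 24/72.2 = 0.332410, so τ_n = 0.341517.
Rearranging for μ₀: μ₀ = (μ_n·τ_n − τ_data·x̄)/τ₀ = (-6.3107·0.341517 − 0.332410·-6.7) / 0.009107 = 0.071936/0.009107 ≈ 7.9.

μ₀ = 7.9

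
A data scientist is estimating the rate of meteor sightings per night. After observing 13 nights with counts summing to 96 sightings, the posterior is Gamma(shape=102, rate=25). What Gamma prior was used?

A Gamma(α, β) prior (rate parametrization) on a Poisson rate with n observations summing to S gives posterior Gamma(α+S, β+n).
So α = 102 − 96 = 6 and β = 25 − 13 = 12.

Gamma(shape=6, rate=12)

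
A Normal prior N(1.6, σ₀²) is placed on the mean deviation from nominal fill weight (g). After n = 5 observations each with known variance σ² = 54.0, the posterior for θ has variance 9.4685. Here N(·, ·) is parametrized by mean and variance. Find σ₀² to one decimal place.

σ₀² = 76.8

Posterior precision equals prior precision plus data precision: 1/σ_n² = 1/σ₀² + n/σ².
So 1/σ₀² = 1/9.4685 − 5/54.0 = 0.105613 − 0.092593 = 0.013020.
Hence σ₀² = 1/0.013020 ≈ 76.8.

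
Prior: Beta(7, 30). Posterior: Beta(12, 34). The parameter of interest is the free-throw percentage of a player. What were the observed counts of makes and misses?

Under Beta–binomial conjugacy the posterior parameters are (α+s, β+f).
Match parameters: s=12−7=5, f=34−30=4.

5 makes and 4 misses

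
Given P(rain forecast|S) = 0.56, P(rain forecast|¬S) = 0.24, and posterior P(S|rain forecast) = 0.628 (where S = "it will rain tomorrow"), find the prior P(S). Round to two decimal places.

P(S) = 0.42

In odds form, posterior odds = prior odds × likelihood ratio, so prior odds = posterior odds ÷ LR.
Posterior odds = 0.628/(1−0.628) = 1.6882. LR = 0.56/0.24 = 2.3333.
Prior odds = 1.6882/2.3333 = 0.7235, so P(S) = 0.7235/(1+0.7235) ≈ 0.42.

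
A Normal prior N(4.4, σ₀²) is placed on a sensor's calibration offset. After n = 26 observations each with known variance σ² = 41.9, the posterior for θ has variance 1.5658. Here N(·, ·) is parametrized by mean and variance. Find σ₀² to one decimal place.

σ₀² = 55.2

For the Normal–Normal model with known σ², precisions add: τ_n = τ₀ + n/σ².
So 1/σ₀² = 1/1.5658 − 26/41.9 = 0.638651 − 0.620525 = 0.018126.
Hence σ₀² = 1/0.018126 ≈ 55.2.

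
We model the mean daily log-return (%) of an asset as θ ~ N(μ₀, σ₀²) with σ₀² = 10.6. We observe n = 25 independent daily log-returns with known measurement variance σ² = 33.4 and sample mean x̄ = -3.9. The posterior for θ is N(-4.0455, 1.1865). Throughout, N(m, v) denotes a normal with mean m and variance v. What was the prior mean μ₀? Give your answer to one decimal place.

With known observation variance, the Normal–Normal posterior has precision τ_n = τ₀ + n/σ² and mean μ_n = (τ₀μ₀ + (n/σ²)x̄)/τ_n.
Here τ₀ = 1/10.6 = 0.094340 and τ_data = 25/33.4 = 0.748503, so τ_n = 0.842843.
Rearranging for μ₀: μ₀ = (μ_n·τ_n − τ_data·x̄)/τ₀ = (-4.0455·0.842843 − 0.748503·-3.9) / 0.094340 = -0.490560/0.094340 ≈ -5.2.

μ₀ = -5.2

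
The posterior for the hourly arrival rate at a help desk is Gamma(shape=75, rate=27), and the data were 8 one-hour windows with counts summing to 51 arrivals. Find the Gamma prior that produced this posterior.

Gamma(shape=24, rate=19)

Gamma–Poisson conjugacy: posterior shape = α + Σxᵢ, posterior rate = β + n.
So α = 75 − 51 = 24 and β = 27 − 8 = 19.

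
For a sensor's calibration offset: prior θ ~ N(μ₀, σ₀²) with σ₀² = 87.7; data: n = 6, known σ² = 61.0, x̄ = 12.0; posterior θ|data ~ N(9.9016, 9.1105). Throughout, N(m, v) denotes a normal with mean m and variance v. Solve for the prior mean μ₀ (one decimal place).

With known observation variance, the Normal–Normal posterior has precision τ_n = τ₀ + n/σ² and mean μ_n = (τ₀μ₀ + (n/σ²)x̄)/τ_n.
Here τ₀ = 1/87.7 = 0.011403 and τ_data = 6/61.0 = 0.098361, so τ_n = 0.109764.
Rearranging for μ₀: μ₀ = (μ_n·τ_n − τ_data·x̄)/τ₀ = (9.9016·0.109764 − 0.098361·12.0) / 0.011403 = -0.093493/0.011403 ≈ -8.2.

μ₀ = -8.2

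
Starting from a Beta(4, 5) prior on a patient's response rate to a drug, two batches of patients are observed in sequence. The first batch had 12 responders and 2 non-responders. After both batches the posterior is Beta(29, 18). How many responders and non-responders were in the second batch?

13 responders and 11 non-responders

Because Beta–binomial updating is additive in the counts, the combined data contributed (α_post−α_prior, β_post−β_prior) successes and failures.
Total across both batches: 29−4=25 responders, 18−5=13 non-responders.
Subtract the first batch: 25−12=13 responders and 13−2=11 non-responders.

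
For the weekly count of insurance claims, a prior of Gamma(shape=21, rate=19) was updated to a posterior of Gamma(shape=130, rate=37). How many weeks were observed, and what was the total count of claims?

Gamma–Poisson conjugacy: posterior shape = α + Σxᵢ, posterior rate = β + n.
Matching: Σxᵢ = 130 − 21 = 109 and n = 37 − 19 = 18.

n = 18 weeks with total 109 claims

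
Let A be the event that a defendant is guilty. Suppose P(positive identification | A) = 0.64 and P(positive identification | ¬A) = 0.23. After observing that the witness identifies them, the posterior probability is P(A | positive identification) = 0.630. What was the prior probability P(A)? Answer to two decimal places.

P(A) = 0.38

Bayes' rule in odds form gives O(A|E) = O(A)·[P(E|A)/P(E|¬A)], hence O(A) = O(A|E)/LR.
Posterior odds = 0.630/(1−0.630) = 1.7027. LR = 0.64/0.23 = 2.7826.
Prior odds = 1.7027/2.7826 = 0.6119, so P(A) = 0.6119/(1+0.6119) ≈ 0.38.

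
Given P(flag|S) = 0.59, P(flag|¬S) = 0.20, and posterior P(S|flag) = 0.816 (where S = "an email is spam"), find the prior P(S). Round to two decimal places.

P(S) = 0.60

Bayes' rule in odds form gives O(S|E) = O(S)·[P(E|S)/P(E|¬S)], hence O(S) = O(S|E)/LR.
Posterior odds = 0.816/(1−0.816) = 4.4348. LR = 0.59/0.20 = 2.9500.
Prior odds = 4.4348/2.9500 = 1.5033, so P(S) = 1.5033/(1+1.5033) ≈ 0.60.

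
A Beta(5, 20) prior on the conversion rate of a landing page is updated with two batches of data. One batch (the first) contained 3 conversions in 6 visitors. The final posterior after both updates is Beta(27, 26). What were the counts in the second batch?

19 conversions and 3 bounces

Because Beta–binomial updating is additive in the counts, the combined data contributed (α_post−α_prior, β_post−β_prior) successes and failures.
Total across both batches: 27−5=22 conversions, 26−20=6 bounces.
Subtract the first batch: 22−3=19 conversions and 6−3=3 bounces.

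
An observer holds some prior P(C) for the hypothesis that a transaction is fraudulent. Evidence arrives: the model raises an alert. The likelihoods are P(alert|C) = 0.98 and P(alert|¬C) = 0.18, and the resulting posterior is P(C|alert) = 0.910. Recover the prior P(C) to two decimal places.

P(C) = 0.65

Bayes' rule in odds form gives O(C|E) = O(C)·[P(E|C)/P(E|¬C)], hence O(C) = O(C|E)/LR.
Posterior odds = 0.910/(1−0.910) = 10.1111. LR = 0.98/0.18 = 5.4444.
Prior odds = 10.1111/5.4444 = 1.8572, so P(C) = 1.8572/(1+1.8572) ≈ 0.65.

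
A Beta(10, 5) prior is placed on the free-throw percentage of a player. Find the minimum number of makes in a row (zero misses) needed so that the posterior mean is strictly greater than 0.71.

k = 3

After k makes and 0 misses the posterior is Beta(10+k, 5), with mean (10+k)/(10+5+k).
Set (10+k)/(15+k) > 0.71 and solve: k > (0.71·15 − 10)/(1 − 0.71) = 2.241.
The smallest integer exceeding 2.241 is 3.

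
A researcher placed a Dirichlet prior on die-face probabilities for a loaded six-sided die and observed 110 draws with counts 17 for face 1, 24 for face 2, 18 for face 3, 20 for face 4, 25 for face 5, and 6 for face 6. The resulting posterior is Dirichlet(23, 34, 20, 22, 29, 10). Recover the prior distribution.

For a Dirichlet(α) prior with multinomial counts c, the posterior is Dirichlet(α + c) componentwise.
Subtract each count from the matching posterior parameter: 23−17=6, 34−24=10, 20−18=2, 22−20=2, 29−25=4, 10−6=4.

Dirichlet(6, 10, 2, 2, 4, 4)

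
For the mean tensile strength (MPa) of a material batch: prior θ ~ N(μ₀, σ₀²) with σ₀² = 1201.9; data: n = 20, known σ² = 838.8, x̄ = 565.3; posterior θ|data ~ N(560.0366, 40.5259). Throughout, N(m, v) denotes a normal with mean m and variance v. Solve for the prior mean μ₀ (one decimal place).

With known observation variance, the Normal–Normal posterior has precision τ_n = τ₀ + n/σ² and mean μ_n = (τ₀μ₀ + (n/σ²)x̄)/τ_n.
Here τ₀ = 1/1201.9 = 0.000832 and τ_data = 20/838.8 = 0.023844, so τ_n = 0.024676.
Rearranging for μ₀: μ₀ = (μ_n·τ_n − τ_data·x̄)/τ₀ = (560.0366·0.024676 − 0.023844·565.3) / 0.000832 = 0.340450/0.000832 ≈ 409.2.

μ₀ = 409.2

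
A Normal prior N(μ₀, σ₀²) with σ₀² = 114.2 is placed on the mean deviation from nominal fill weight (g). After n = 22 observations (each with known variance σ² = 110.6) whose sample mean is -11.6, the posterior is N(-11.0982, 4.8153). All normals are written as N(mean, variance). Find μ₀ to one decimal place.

μ₀ = 0.3

The posterior mean is a precision-weighted average: μ_n = (τ₀μ₀ + τ_data·x̄)/(τ₀+τ_data), with τ₀=1/σ₀² and τ_data=n/σ².
Here τ₀ = 1/114.2 = 0.008757 and τ_data = 22/110.6 = 0.198915, so τ_n = 0.207672.
Rearranging for μ₀: μ₀ = (μ_n·τ_n − τ_data·x̄)/τ₀ = (-11.0982·0.207672 − 0.198915·-11.6) / 0.008757 = 0.002629/0.008757 ≈ 0.3.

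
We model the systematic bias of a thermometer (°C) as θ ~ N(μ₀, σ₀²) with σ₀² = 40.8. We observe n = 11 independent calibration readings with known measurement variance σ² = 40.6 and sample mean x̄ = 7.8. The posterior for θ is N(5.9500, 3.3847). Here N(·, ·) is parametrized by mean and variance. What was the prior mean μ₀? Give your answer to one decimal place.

μ₀ = -14.5

The posterior mean is a precision-weighted average: μ_n = (τ₀μ₀ + τ_data·x̄)/(τ₀+τ_data), with τ₀=1/σ₀² and τ_data=n/σ².
Here τ₀ = 1/40.8 = 0.024510 and τ_data = 11/40.6 = 0.270936, so τ_n = 0.295446.
Rearranging for μ₀: μ₀ = (μ_n·τ_n − τ_data·x̄)/τ₀ = (5.9500·0.295446 − 0.270936·7.8) / 0.024510 = -0.355397/0.024510 ≈ -14.5.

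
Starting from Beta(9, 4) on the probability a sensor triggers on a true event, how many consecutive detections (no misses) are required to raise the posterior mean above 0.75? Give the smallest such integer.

After k detections and 0 misses the posterior is Beta(9+k, 4), with mean (9+k)/(9+4+k).
Set (9+k)/(13+k) > 0.75 and solve: k > (0.75·13 − 9)/(1 − 0.75) = 3.000.
The smallest integer exceeding 3.000 is 4.

k = 4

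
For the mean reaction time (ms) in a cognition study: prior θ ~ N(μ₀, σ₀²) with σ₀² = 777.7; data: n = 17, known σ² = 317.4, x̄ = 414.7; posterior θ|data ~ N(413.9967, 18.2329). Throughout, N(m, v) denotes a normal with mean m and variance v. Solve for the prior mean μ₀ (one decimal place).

The posterior mean is a precision-weighted average: μ_n = (τ₀μ₀ + τ_data·x̄)/(τ₀+τ_data), with τ₀=1/σ₀² and τ_data=n/σ².
Here τ₀ = 1/777.7 = 0.001286 and τ_data = 17/317.4 = 0.053560, so τ_n = 0.054846.
Rearranging for μ₀: μ₀ = (μ_n·τ_n − τ_data·x̄)/τ₀ = (413.9967·0.054846 − 0.053560·414.7) / 0.001286 = 0.494731/0.001286 ≈ 384.7.

μ₀ = 384.7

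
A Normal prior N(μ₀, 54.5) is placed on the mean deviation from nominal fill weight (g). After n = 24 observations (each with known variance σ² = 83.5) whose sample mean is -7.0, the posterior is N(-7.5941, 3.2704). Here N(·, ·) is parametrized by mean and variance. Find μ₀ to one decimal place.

μ₀ = -16.9

With known observation variance, the Normal–Normal posterior has precision τ_n = τ₀ + n/σ² and mean μ_n = (τ₀μ₀ + (n/σ²)x̄)/τ_n.
Here τ₀ = 1/54.5 = 0.018349 and τ_data = 24/83.5 = 0.287425, so τ_n = 0.305774.
Rearranging for μ₀: μ₀ = (μ_n·τ_n − τ_data·x̄)/τ₀ = (-7.5941·0.305774 − 0.287425·-7.0) / 0.018349 = -0.310103/0.018349 ≈ -16.9.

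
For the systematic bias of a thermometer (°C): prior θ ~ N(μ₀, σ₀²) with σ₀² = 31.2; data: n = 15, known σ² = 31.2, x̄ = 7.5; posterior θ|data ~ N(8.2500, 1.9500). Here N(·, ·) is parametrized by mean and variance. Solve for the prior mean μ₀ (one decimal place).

With known observation variance, the Normal–Normal posterior has precision τ_n = τ₀ + n/σ² and mean μ_n = (τ₀μ₀ + (n/σ²)x̄)/τ_n.
Here τ₀ = 1/31.2 = 0.032051 and τ_data = 15/31.2 = 0.480769, so τ_n = 0.512820.
Rearranging for μ₀: μ₀ = (μ_n·τ_n − τ_data·x̄)/τ₀ = (8.2500·0.512820 − 0.480769·7.5) / 0.032051 = 0.624998/0.032051 ≈ 19.5.

μ₀ = 19.5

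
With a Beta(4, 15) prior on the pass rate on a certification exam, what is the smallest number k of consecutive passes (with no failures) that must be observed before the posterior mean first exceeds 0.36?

After k passes and 0 failures the posterior is Beta(4+k, 15), with mean (4+k)/(4+15+k).
Set (4+k)/(19+k) > 0.36 and solve: k > (0.36·19 − 4)/(1 − 0.36) = 4.438.
The smallest integer exceeding 4.438 is 5.

k = 5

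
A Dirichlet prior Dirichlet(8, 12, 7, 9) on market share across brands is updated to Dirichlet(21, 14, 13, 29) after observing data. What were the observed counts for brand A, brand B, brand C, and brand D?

counts (13, 2, 6, 20)

For a Dirichlet(α) prior with multinomial counts c, the posterior is Dirichlet(α + c) componentwise.
Counts are posterior − prior componentwise: 21−8=13, 14−12=2, 13−7=6, 29−9=20.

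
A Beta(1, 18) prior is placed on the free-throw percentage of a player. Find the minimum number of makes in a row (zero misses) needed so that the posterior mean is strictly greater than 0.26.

After k makes and 0 misses the posterior is Beta(1+k, 18), with mean (1+k)/(1+18+k).
Set (1+k)/(19+k) > 0.26 and solve: k > (0.26·19 − 1)/(1 − 0.26) = 5.324.
The smallest integer exceeding 5.324 is 6, and checking k=6: (7)/(25) = 0.2800 > 0.26.

k = 6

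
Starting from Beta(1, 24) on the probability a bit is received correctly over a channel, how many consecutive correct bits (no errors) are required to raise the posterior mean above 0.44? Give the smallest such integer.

After k correct bits and 0 errors the posterior is Beta(1+k, 24), with mean (1+k)/(1+24+k).
Set (1+k)/(25+k) > 0.44 and solve: k > (0.44·25 − 1)/(1 − 0.44) = 17.857.
The smallest integer exceeding 17.857 is 18.

k = 18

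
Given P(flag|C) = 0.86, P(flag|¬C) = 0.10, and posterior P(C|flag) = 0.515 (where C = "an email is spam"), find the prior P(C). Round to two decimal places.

P(C) = 0.11

Bayes' rule in odds form gives O(C|E) = O(C)·[P(E|C)/P(E|¬C)], hence O(C) = O(C|E)/LR.
Posterior odds = 0.515/(1−0.515) = 1.0619. LR = 0.86/0.10 = 8.6000.
Prior odds = 1.0619/8.6000 = 0.1235, so P(C) = 0.1235/(1+0.1235) ≈ 0.11.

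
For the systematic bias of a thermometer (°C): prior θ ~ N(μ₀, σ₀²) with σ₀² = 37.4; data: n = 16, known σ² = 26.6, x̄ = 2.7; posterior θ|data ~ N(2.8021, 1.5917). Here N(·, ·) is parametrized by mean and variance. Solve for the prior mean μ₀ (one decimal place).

μ₀ = 5.1

With known observation variance, the Normal–Normal posterior has precision τ_n = τ₀ + n/σ² and mean μ_n = (τ₀μ₀ + (n/σ²)x̄)/τ_n.
Here τ₀ = 1/37.4 = 0.026738 and τ_data = 16/26.6 = 0.601504, so τ_n = 0.628242.
Rearranging for μ₀: μ₀ = (μ_n·τ_n − τ_data·x̄)/τ₀ = (2.8021·0.628242 − 0.601504·2.7) / 0.026738 = 0.136336/0.026738 ≈ 5.1.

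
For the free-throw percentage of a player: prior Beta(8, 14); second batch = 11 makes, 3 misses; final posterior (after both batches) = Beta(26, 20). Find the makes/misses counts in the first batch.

7 makes and 3 misses

Sequential conjugate updates are equivalent to a single update on the pooled data, so total successes = posterior α − prior α and total failures = posterior β − prior β.
Total across both batches: 26−8=18 makes, 20−14=6 misses.
Subtract the second batch: 18−11=7 makes and 6−3=3 misses.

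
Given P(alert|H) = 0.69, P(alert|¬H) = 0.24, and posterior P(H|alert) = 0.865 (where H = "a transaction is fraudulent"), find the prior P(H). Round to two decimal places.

In odds form, posterior odds = prior odds × likelihood ratio, so prior odds = posterior odds ÷ LR.
Posterior odds = 0.865/(1−0.865) = 6.4074. LR = 0.69/0.24 = 2.8750.
Prior odds = 6.4074/2.8750 = 2.2287, so P(H) = 2.2287/(1+2.2287) ≈ 0.69.

P(H) = 0.69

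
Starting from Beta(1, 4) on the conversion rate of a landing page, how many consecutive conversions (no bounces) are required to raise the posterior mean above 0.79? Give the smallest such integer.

After k conversions and 0 bounces the posterior is Beta(1+k, 4), with mean (1+k)/(1+4+k).
Set (1+k)/(5+k) > 0.79 and solve: k > (0.79·5 − 1)/(1 − 0.79) = 14.048.
The smallest integer exceeding 14.048 is 15, and checking k=15: (16)/(20) = 0.8000 > 0.79.

k = 15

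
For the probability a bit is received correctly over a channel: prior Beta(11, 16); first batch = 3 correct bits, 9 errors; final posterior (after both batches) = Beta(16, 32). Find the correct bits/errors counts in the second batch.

2 correct bits and 7 errors

Because Beta–binomial updating is additive in the counts, the combined data contributed (α_post−α_prior, β_post−β_prior) successes and failures.
Total across both batches: 16−11=5 correct bits, 32−16=16 errors.
Subtract the first batch: 5−3=2 correct bits and 16−9=7 errors.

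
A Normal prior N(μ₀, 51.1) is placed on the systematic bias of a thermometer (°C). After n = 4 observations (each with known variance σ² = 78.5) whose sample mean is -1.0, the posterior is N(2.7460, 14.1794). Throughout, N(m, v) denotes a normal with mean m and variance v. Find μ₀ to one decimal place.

μ₀ = 12.5

The posterior mean is a precision-weighted average: μ_n = (τ₀μ₀ + τ_data·x̄)/(τ₀+τ_data), with τ₀=1/σ₀² and τ_data=n/σ².
Here τ₀ = 1/51.1 = 0.019569 and τ_data = 4/78.5 = 0.050955, so τ_n = 0.070524.
Rearranging for μ₀: μ₀ = (μ_n·τ_n − τ_data·x̄)/τ₀ = (2.7460·0.070524 − 0.050955·-1.0) / 0.019569 = 0.244614/0.019569 ≈ 12.5.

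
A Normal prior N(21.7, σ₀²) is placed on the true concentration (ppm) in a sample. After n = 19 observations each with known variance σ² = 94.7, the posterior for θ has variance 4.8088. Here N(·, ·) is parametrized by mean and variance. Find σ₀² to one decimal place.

Posterior precision equals prior precision plus data precision: 1/σ_n² = 1/σ₀² + n/σ².
So 1/σ₀² = 1/4.8088 − 19/94.7 = 0.207952 − 0.200634 = 0.007318.
Hence σ₀² = 1/0.007318 ≈ 136.6.

σ₀² = 136.6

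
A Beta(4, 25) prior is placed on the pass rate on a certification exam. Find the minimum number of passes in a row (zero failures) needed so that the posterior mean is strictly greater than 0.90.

After k passes and 0 failures the posterior is Beta(4+k, 25), with mean (4+k)/(4+25+k).
Set (4+k)/(29+k) > 0.90 and solve: k > (0.90·29 − 4)/(1 − 0.90) = 221.000.
The smallest integer exceeding 221.000 is 222.

k = 222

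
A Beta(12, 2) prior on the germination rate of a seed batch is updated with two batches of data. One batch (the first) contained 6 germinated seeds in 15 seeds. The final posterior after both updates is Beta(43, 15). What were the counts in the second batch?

25 germinated seeds and 4 non-germinating seeds

Because Beta–binomial updating is additive in the counts, the combined data contributed (α_post−α_prior, β_post−β_prior) successes and failures.
Total across both batches: 43−12=31 germinated seeds, 15−2=13 non-germinating seeds.
Subtract the first batch: 31−6=25 germinated seeds and 13−9=4 non-germinating seeds.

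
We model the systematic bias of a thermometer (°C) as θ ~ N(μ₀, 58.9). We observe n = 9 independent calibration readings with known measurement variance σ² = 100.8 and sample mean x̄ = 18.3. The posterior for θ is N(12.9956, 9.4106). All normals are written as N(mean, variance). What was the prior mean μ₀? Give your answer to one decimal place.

The posterior mean is a precision-weighted average: μ_n = (τ₀μ₀ + τ_data·x̄)/(τ₀+τ_data), with τ₀=1/σ₀² and τ_data=n/σ².
Here τ₀ = 1/58.9 = 0.016978 and τ_data = 9/100.8 = 0.089286, so τ_n = 0.106264.
Rearranging for μ₀: μ₀ = (μ_n·τ_n − τ_data·x̄)/τ₀ = (12.9956·0.106264 − 0.089286·18.3) / 0.016978 = -0.252969/0.016978 ≈ -14.9.

μ₀ = -14.9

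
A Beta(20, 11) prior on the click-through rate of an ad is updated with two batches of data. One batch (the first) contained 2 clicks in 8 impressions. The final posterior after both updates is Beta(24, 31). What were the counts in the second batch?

2 clicks and 14 non-clicks

Because Beta–binomial updating is additive in the counts, the combined data contributed (α_post−α_prior, β_post−β_prior) successes and failures.
Total across both batches: 24−20=4 clicks, 31−11=20 non-clicks.
Subtract the first batch: 4−2=2 clicks and 20−6=14 non-clicks.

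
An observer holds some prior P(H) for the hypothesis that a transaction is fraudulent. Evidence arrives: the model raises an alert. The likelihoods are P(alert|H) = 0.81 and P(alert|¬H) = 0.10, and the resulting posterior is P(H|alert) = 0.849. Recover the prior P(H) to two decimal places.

P(H) = 0.41

Bayes' rule in odds form gives O(H|E) = O(H)·[P(E|H)/P(E|¬H)], hence O(H) = O(H|E)/LR.
Posterior odds = 0.849/(1−0.849) = 5.6225. LR = 0.81/0.10 = 8.1000.
Prior odds = 5.6225/8.1000 = 0.6941, so P(H) = 0.6941/(1+0.6941) ≈ 0.41.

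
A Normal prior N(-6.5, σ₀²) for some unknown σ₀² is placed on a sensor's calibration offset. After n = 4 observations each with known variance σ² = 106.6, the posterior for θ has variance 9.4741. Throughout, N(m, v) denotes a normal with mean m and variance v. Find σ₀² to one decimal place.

σ₀² = 14.7

For the Normal–Normal model with known σ², precisions add: τ_n = τ₀ + n/σ².
So 1/σ₀² = 1/9.4741 − 4/106.6 = 0.105551 − 0.037523 = 0.068028.
Hence σ₀² = 1/0.068028 ≈ 14.7.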